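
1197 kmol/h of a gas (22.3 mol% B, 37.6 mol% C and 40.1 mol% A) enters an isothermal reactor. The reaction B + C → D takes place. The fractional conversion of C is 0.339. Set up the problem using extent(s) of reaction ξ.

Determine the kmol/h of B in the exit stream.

C reacted = 0.339 × 450.1 = 152.6 kmol/h; ν_C = −1, so ξ = 152.6/1 = 152.6 kmol/h.
Outlet amounts (n = n₀ + ν ξ):
  B: 266.9 − 1(152.6) = 114.4
  C: 450.1 − 1(152.6) = 297.5
  D: 0 + 1(152.6) = 152.6
  A: 480 (inert)

114 kmol/h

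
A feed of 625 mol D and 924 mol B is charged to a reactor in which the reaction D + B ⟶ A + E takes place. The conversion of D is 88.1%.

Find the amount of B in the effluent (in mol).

373 mol

D reacted = 0.881 × 625 = 550.6 mol; ν_D = −1, so ξ = 550.6/1 = 550.6 mol.
Outlet amounts (n = n₀ + ν ξ):
  D: 625 − 1(550.6) = 74.38
  B: 924 − 1(550.6) = 373.4
  A: 0 + 1(550.6) = 550.6
  E: 0 + 1(550.6) = 550.6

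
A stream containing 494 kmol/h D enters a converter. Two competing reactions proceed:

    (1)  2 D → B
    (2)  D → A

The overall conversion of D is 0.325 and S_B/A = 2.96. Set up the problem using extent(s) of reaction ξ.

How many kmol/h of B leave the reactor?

68.7 kmol/h

Conversion of D: D consumed = 0.325 × 494 = 160.6 kmol/h = 2ξ₁ + 1ξ₂.
Selectivity: 1ξ₁ / (1ξ₂) = 2.96 → ξ₁ = 2.96 ξ₂.
Substitute: (2·2.96 + 1) ξ₂ = 160.6 → ξ₂ = 23.2 kmol/h, ξ₁ = 68.67 kmol/h.
Outlet amounts (n = n₀ + Σ ν·ξ):
  D: 494 − 2(68.67) − 1(23.2) = 333.4
  B: 0 + 1(68.67) = 68.67
  A: 0 + 1(23.2) = 23.2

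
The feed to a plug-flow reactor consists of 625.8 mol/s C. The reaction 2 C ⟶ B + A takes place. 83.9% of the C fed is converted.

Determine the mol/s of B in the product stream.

263 mol/s

C reacted = 0.839 × 625.8 = 525 mol/s; ν_C = −2, so ξ = 525/2 = 262.5 mol/s.
Outlet amounts (n = n₀ + ν ξ):
  C: 625.8 − 2(262.5) = 100.8
  B: 0 + 1(262.5) = 262.5
  A: 0 + 1(262.5) = 262.5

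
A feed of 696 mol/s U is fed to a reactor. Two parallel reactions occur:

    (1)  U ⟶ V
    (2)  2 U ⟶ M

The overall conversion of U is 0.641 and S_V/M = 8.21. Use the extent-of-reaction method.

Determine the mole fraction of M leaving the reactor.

0.067

Conversion of U: U consumed = 0.641 × 696 = 446.1 mol/s = 1ξ₁ + 2ξ₂.
Selectivity: 1ξ₁ / (1ξ₂) = 8.21 → ξ₁ = 8.21 ξ₂.
Substitute: (1·8.21 + 2) ξ₂ = 446.1 → ξ₂ = 43.7 mol/s, ξ₁ = 358.7 mol/s.
Outlet amounts (n = n₀ + Σ ν·ξ):
  U: 696 − 1(358.7) − 2(43.7) = 249.9
  V: 0 + 1(358.7) = 358.7
  M: 0 + 1(43.7) = 43.7
Total out = 652.3 mol/s; y_M = 43.7 / 652.3 = 0.06699.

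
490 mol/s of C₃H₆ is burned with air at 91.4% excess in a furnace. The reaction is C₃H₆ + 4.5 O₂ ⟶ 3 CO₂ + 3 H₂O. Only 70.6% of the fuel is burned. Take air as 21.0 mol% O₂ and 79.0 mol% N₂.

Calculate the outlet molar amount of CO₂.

Stoichiometric O₂ = 4.5 × 490 = 2205 mol/s; O₂ fed = 2205 × 1.914 = 4220 mol/s.
N₂ fed = 4220 × 79/21 = 15880 mol/s.
Fuel reacted = 0.706 × 490 → ξ = 345.9 mol/s.
Outlet (n = n₀ + ν ξ):
  C₃H₆: 490 − 1(345.9) = 144.1
  O₂: 4220 − 4.5(345.9) = 2664
  N₂: 15880 (inert)
  CO₂: 0 + 3(345.9) = 1038
  H₂O: 0 + 3(345.9) = 1038

1040 mol/s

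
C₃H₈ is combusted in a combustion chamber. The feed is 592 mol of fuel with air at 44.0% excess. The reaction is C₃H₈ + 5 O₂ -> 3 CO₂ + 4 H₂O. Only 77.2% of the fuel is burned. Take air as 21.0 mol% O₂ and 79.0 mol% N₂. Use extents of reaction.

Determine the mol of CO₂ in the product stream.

Stoichiometric O₂ = 5 × 592 = 2960 mol; O₂ fed = 2960 × 1.440 = 4262 mol.
N₂ fed = 4262 × 79/21 = 16030 mol.
Fuel reacted = 0.772 × 592 → ξ = 457 mol.
Outlet (n = n₀ + ν ξ):
  C₃H₈: 592 − 1(457) = 135
  O₂: 4262 − 5(457) = 1977
  N₂: 16030 (inert)
  CO₂: 0 + 3(457) = 1371
  H₂O: 0 + 4(457) = 1828

1370 mol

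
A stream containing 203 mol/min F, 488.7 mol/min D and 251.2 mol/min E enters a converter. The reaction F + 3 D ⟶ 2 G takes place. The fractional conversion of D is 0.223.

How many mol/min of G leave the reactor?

72.7 mol/min

D reacted = 0.223 × 488.7 = 109 mol/min; ν_D = −3, so ξ = 109/3 = 36.33 mol/min.
Outlet amounts (n = n₀ + ν ξ):
  F: 203 − 1(36.33) = 166.7
  D: 488.7 − 3(36.33) = 379.7
  G: 0 + 2(36.33) = 72.65
  E: 251.2 (inert)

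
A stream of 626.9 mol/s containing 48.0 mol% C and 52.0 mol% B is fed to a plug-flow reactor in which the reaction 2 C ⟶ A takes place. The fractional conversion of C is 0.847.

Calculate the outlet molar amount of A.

C reacted = 0.847 × 300.9 = 254.9 mol/s; ν_C = −2, so ξ = 254.9/2 = 127.4 mol/s.
Outlet amounts (n = n₀ + ν ξ):
  C: 300.9 − 2(127.4) = 46.04
  A: 0 + 1(127.4) = 127.4
  B: 326 (inert)

127 mol/s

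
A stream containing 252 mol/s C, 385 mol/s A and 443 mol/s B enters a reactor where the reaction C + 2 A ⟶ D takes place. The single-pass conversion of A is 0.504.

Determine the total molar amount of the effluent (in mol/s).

A reacted = 0.504 × 385 = 194 mol/s; ν_A = −2, so ξ = 194/2 = 97.02 mol/s.
Outlet amounts (n = n₀ + ν ξ):
  C: 252 − 1(97.02) = 155
  A: 385 − 2(97.02) = 191
  D: 0 + 1(97.02) = 97.02
  B: 443 (inert)
Total out = 155 + 191 + 97.02 + 443 = 886 mol/s.

886 mol/s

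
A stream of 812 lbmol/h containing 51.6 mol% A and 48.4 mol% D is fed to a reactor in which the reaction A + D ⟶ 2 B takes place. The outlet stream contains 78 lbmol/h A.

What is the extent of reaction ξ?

ξ = 341 lbmol/h

For A: n = n₀ − 1ξ → 78 = 419 − 1ξ, giving ξ = 341 lbmol/h.
Outlet amounts (n = n₀ + ν ξ):
  A: 419 − 1(341) = 78
  D: 393 − 1(341) = 52.02
  B: 0 + 2(341) = 682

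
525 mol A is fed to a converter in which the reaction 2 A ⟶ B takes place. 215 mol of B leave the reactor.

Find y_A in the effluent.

0.306

For B: n = n₀ + 1ξ → 215 = 0 + 1ξ, giving ξ = 215 mol.
Outlet amounts (n = n₀ + ν ξ):
  A: 525 − 2(215) = 95
  B: 0 + 1(215) = 215
Total out = 310 mol; y_A = 95 / 310 = 0.3065.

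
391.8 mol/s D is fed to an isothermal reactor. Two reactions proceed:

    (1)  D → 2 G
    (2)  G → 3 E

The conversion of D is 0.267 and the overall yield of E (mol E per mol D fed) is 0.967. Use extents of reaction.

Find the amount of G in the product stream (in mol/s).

82.9 mol/s

Conversion of D: D consumed = 1ξ₁ = 0.267 × 391.8 → ξ₁ = 104.6 mol/s.
Yield of E: 3ξ₂ / 391.8 = 0.967 → ξ₂ = 126.3 mol/s.
Outlet amounts (n = n₀ + Σ ν·ξ):
  D: 391.8 − 1(104.6) = 287.2
  G: 0 + 2(104.6) − 1(126.3) = 82.93
  E: 0 + 3(126.3) = 378.9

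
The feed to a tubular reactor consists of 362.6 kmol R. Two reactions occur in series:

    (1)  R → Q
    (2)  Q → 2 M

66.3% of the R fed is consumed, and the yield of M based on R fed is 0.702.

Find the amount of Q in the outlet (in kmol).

113 kmol

Conversion of R: R consumed = 1ξ₁ = 0.663 × 362.6 → ξ₁ = 240.4 kmol.
Yield of M: 2ξ₂ / 362.6 = 0.702 → ξ₂ = 127.3 kmol.
Outlet amounts (n = n₀ + Σ ν·ξ):
  R: 362.6 − 1(240.4) = 122.2
  Q: 0 + 1(240.4) − 1(127.3) = 113.1
  M: 0 + 2(127.3) = 254.5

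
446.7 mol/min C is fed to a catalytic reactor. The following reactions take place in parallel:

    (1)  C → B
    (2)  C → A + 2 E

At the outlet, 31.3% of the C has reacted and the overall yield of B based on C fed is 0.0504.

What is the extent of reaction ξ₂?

ξ₂ = 117 mol/min

Yield of B: 1ξ₁ / 446.7 = 0.0504 → ξ₁ = 22.51 mol/min.
Conversion of C: 1ξ₁ + 1ξ₂ = 0.313 × 446.7 = 139.8 → ξ₂ = 117.3 mol/min.
Outlet amounts (n = n₀ + Σ ν·ξ):
  C: 446.7 − 1(22.51) − 1(117.3) = 306.9
  B: 0 + 1(22.51) = 22.51
  A: 0 + 1(117.3) = 117.3
  E: 0 + 2(117.3) = 234.6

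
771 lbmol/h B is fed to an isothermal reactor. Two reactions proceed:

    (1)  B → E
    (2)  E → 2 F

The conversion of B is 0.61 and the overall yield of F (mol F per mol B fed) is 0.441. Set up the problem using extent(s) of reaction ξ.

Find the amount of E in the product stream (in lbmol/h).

300 lbmol/h

Conversion of B: B consumed = 1ξ₁ = 0.61 × 771 → ξ₁ = 470.3 lbmol/h.
Yield of F: 2ξ₂ / 771 = 0.441 → ξ₂ = 170 lbmol/h.
Outlet amounts (n = n₀ + Σ ν·ξ):
  B: 771 − 1(470.3) = 300.7
  E: 0 + 1(470.3) − 1(170) = 300.3
  F: 0 + 2(170) = 340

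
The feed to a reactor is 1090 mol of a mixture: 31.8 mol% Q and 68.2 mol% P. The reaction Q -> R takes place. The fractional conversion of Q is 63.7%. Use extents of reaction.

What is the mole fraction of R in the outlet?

0.203

Q reacted = 0.637 × 346.6 = 220.8 mol; ν_Q = −1, so ξ = 220.8/1 = 220.8 mol.
Outlet amounts (n = n₀ + ν ξ):
  Q: 346.6 − 1(220.8) = 125.8
  R: 0 + 1(220.8) = 220.8
  P: 743.4 (inert)
Total out = 1090 mol; y_R = 220.8 / 1090 = 0.2026.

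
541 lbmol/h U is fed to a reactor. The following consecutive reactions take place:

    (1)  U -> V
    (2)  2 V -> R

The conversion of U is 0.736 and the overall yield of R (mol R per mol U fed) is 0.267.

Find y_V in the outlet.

Conversion of U: U consumed = 1ξ₁ = 0.736 × 541 → ξ₁ = 398.2 lbmol/h.
Yield of R: 1ξ₂ / 541 = 0.267 → ξ₂ = 144.4 lbmol/h.
Outlet amounts (n = n₀ + Σ ν·ξ):
  U: 541 − 1(398.2) = 142.8
  V: 0 + 1(398.2) − 2(144.4) = 109.3
  R: 0 + 1(144.4) = 144.4
Total out = 396.6 lbmol/h; y_V = 109.3 / 396.6 = 0.2756.

0.276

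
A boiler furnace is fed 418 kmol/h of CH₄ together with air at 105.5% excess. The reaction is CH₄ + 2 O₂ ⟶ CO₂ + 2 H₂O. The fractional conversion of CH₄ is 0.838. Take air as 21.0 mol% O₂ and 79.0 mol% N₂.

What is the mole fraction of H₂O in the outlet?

0.0815

Stoichiometric O₂ = 2 × 418 = 836 kmol/h; O₂ fed = 836 × 2.055 = 1718 kmol/h.
N₂ fed = 1718 × 79/21 = 6463 kmol/h.
Fuel reacted = 0.838 × 418 → ξ = 350.3 kmol/h.
Outlet (n = n₀ + ν ξ):
  CH₄: 418 − 1(350.3) = 67.72
  O₂: 1718 − 2(350.3) = 1017
  N₂: 6463 (inert)
  CO₂: 0 + 1(350.3) = 350.3
  H₂O: 0 + 2(350.3) = 700.6
Total out = 8599 kmol/h; y_H₂O = 700.6 / 8599 = 0.08147.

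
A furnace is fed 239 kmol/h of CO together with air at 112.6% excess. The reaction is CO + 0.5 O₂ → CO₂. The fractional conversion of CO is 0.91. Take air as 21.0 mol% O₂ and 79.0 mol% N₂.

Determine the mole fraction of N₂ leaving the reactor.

Stoichiometric O₂ = 0.5 × 239 = 119.5 kmol/h; O₂ fed = 119.5 × 2.126 = 254.1 kmol/h.
N₂ fed = 254.1 × 79/21 = 955.7 kmol/h.
Fuel reacted = 0.91 × 239 → ξ = 217.5 kmol/h.
Outlet (n = n₀ + ν ξ):
  CO: 239 − 1(217.5) = 21.51
  O₂: 254.1 − 0.5(217.5) = 145.3
  N₂: 955.7 (inert)
  CO₂: 0 + 1(217.5) = 217.5
Total out = 1340 kmol/h; y_N₂ = 955.7 / 1340 = 0.7132.

0.713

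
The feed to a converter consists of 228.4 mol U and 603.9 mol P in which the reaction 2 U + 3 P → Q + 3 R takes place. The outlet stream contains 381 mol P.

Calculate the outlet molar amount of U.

For P: n = n₀ − 3ξ → 381 = 603.9 − 3ξ, giving ξ = 74.3 mol.
Outlet amounts (n = n₀ + ν ξ):
  U: 228.4 − 2(74.3) = 79.8
  P: 603.9 − 3(74.3) = 381
  Q: 0 + 1(74.3) = 74.3
  R: 0 + 3(74.3) = 222.9

79.8 mol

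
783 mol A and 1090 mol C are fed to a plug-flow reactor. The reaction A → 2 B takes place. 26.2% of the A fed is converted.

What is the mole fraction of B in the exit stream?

A reacted = 0.262 × 783 = 205.1 mol; ν_A = −1, so ξ = 205.1/1 = 205.1 mol.
Outlet amounts (n = n₀ + ν ξ):
  A: 783 − 1(205.1) = 577.9
  B: 0 + 2(205.1) = 410.3
  C: 1090 (inert)
Total out = 2078 mol; y_B = 410.3 / 2078 = 0.1974.

0.197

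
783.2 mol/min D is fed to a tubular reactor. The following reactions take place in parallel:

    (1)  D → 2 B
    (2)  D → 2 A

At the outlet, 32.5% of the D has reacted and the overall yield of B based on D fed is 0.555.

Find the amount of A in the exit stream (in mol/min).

74.4 mol/min

Yield of B: 2ξ₁ / 783.2 = 0.555 → ξ₁ = 217.3 mol/min.
Conversion of D: 1ξ₁ + 1ξ₂ = 0.325 × 783.2 = 254.5 → ξ₂ = 37.2 mol/min.
Outlet amounts (n = n₀ + Σ ν·ξ):
  D: 783.2 − 1(217.3) − 1(37.2) = 528.7
  B: 0 + 2(217.3) = 434.7
  A: 0 + 2(37.2) = 74.4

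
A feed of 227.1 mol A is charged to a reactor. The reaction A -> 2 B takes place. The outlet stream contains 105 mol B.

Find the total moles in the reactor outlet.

280 mol

For B: n = n₀ + 2ξ → 105 = 0 + 2ξ, giving ξ = 52.5 mol.
Outlet amounts (n = n₀ + ν ξ):
  A: 227.1 − 1(52.5) = 174.6
  B: 0 + 2(52.5) = 105
Total out = 174.6 + 105 = 279.6 mol.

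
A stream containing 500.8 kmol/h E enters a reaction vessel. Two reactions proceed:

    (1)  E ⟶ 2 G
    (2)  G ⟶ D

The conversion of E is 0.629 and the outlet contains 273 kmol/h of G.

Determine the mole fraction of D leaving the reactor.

0.438

Conversion of E: E consumed = 1ξ₁ = 0.629 × 500.8 → ξ₁ = 315 kmol/h.
G balance: n_G = 0 + 2ξ₁ − 1ξ₂ = 273 → ξ₂ = (2·315 − 273)/1 = 357 kmol/h.
Outlet amounts (n = n₀ + Σ ν·ξ):
  E: 500.8 − 1(315) = 185.8
  G: 0 + 2(315) − 1(357) = 273
  D: 0 + 1(357) = 357
Total out = 815.8 kmol/h; y_D = 357 / 815.8 = 0.4376.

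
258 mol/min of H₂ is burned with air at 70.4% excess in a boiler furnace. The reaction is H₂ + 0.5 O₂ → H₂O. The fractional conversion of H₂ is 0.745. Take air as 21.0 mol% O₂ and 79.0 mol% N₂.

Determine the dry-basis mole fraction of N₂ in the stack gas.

0.814

Stoichiometric O₂ = 0.5 × 258 = 129 mol/min; O₂ fed = 129 × 1.704 = 219.8 mol/min.
N₂ fed = 219.8 × 79/21 = 826.9 mol/min.
Fuel reacted = 0.745 × 258 → ξ = 192.2 mol/min.
Outlet (n = n₀ + ν ξ):
  H₂: 258 − 1(192.2) = 65.79
  O₂: 219.8 − 0.5(192.2) = 123.7
  N₂: 826.9 (inert)
  H₂O: 0 + 1(192.2) = 192.2
Dry total = 1016 mol/min; y_N₂ (dry) = 826.9 / 1016 = 0.8136.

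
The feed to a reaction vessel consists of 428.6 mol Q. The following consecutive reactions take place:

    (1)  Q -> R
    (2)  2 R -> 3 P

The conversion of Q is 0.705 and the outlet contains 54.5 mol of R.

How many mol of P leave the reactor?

371 mol

Conversion of Q: Q consumed = 1ξ₁ = 0.705 × 428.6 → ξ₁ = 302.2 mol.
R balance: n_R = 0 + 1ξ₁ − 2ξ₂ = 54.5 → ξ₂ = (1·302.2 − 54.5)/2 = 123.8 mol.
Outlet amounts (n = n₀ + Σ ν·ξ):
  Q: 428.6 − 1(302.2) = 126.4
  R: 0 + 1(302.2) − 2(123.8) = 54.5
  P: 0 + 3(123.8) = 371.5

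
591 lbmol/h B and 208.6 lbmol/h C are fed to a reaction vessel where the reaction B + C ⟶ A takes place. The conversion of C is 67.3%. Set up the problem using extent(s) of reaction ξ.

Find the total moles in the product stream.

C reacted = 0.673 × 208.6 = 140.4 lbmol/h; ν_C = −1, so ξ = 140.4/1 = 140.4 lbmol/h.
Outlet amounts (n = n₀ + ν ξ):
  B: 591 − 1(140.4) = 450.6
  C: 208.6 − 1(140.4) = 68.21
  A: 0 + 1(140.4) = 140.4
Total out = 450.6 + 68.21 + 140.4 = 659.2 lbmol/h.

659 lbmol/h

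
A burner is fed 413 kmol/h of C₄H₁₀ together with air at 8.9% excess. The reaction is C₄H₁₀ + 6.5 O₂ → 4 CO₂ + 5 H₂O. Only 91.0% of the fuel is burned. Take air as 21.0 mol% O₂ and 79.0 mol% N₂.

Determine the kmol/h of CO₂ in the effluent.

Stoichiometric O₂ = 6.5 × 413 = 2684 kmol/h; O₂ fed = 2684 × 1.089 = 2923 kmol/h.
N₂ fed = 2923 × 79/21 = 11000 kmol/h.
Fuel reacted = 0.91 × 413 → ξ = 375.8 kmol/h.
Outlet (n = n₀ + ν ξ):
  C₄H₁₀: 413 − 1(375.8) = 37.17
  O₂: 2923 − 6.5(375.8) = 480.5
  N₂: 11000 (inert)
  CO₂: 0 + 4(375.8) = 1503
  H₂O: 0 + 5(375.8) = 1879

1500 kmol/h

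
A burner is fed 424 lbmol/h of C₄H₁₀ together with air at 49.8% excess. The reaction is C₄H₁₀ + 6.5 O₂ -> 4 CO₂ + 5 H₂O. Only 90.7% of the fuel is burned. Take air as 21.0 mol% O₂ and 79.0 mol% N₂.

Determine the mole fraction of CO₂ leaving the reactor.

Stoichiometric O₂ = 6.5 × 424 = 2756 lbmol/h; O₂ fed = 2756 × 1.498 = 4128 lbmol/h.
N₂ fed = 4128 × 79/21 = 15530 lbmol/h.
Fuel reacted = 0.907 × 424 → ξ = 384.6 lbmol/h.
Outlet (n = n₀ + ν ξ):
  C₄H₁₀: 424 − 1(384.6) = 39.43
  O₂: 4128 − 6.5(384.6) = 1629
  N₂: 15530 (inert)
  CO₂: 0 + 4(384.6) = 1538
  H₂O: 0 + 5(384.6) = 1923
Total out = 20660 lbmol/h; y_CO₂ = 1538 / 20660 = 0.07446.

0.0745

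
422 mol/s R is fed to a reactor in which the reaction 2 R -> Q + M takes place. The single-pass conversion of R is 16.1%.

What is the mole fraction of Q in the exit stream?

0.0805

R reacted = 0.161 × 422 = 67.94 mol/s; ν_R = −2, so ξ = 67.94/2 = 33.97 mol/s.
Outlet amounts (n = n₀ + ν ξ):
  R: 422 − 2(33.97) = 354.1
  Q: 0 + 1(33.97) = 33.97
  M: 0 + 1(33.97) = 33.97
Total out = 422 mol/s; y_Q = 33.97 / 422 = 0.0805.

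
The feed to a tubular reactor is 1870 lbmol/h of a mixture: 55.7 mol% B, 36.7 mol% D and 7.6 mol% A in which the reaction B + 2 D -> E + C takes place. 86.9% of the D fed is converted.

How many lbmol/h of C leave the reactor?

298 lbmol/h

D reacted = 0.869 × 686.3 = 596.4 lbmol/h; ν_D = −2, so ξ = 596.4/2 = 298.2 lbmol/h.
Outlet amounts (n = n₀ + ν ξ):
  B: 1042 − 1(298.2) = 743.4
  D: 686.3 − 2(298.2) = 89.9
  E: 0 + 1(298.2) = 298.2
  C: 0 + 1(298.2) = 298.2
  A: 142.1 (inert)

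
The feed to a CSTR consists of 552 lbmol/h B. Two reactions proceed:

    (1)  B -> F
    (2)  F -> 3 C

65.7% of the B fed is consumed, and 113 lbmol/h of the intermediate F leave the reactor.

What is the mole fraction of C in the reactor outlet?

Conversion of B: B consumed = 1ξ₁ = 0.657 × 552 → ξ₁ = 362.7 lbmol/h.
F balance: n_F = 0 + 1ξ₁ − 1ξ₂ = 113 → ξ₂ = (1·362.7 − 113)/1 = 249.7 lbmol/h.
Outlet amounts (n = n₀ + Σ ν·ξ):
  B: 552 − 1(362.7) = 189.3
  F: 0 + 1(362.7) − 1(249.7) = 113
  C: 0 + 3(249.7) = 749
Total out = 1051 lbmol/h; y_C = 749 / 1051 = 0.7124.

0.712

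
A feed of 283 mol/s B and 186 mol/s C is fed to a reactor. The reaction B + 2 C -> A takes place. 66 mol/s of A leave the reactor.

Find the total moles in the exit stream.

For A: n = n₀ + 1ξ → 66 = 0 + 1ξ, giving ξ = 66 mol/s.
Outlet amounts (n = n₀ + ν ξ):
  B: 283 − 1(66) = 217
  C: 186 − 2(66) = 54
  A: 0 + 1(66) = 66
Total out = 217 + 54 + 66 = 337 mol/s.

337 mol/s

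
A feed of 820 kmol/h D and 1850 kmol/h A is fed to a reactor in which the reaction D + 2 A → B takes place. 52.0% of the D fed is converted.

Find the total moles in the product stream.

D reacted = 0.52 × 820 = 426.4 kmol/h; ν_D = −1, so ξ = 426.4/1 = 426.4 kmol/h.
Outlet amounts (n = n₀ + ν ξ):
  D: 820 − 1(426.4) = 393.6
  A: 1850 − 2(426.4) = 997.2
  B: 0 + 1(426.4) = 426.4
Total out = 393.6 + 997.2 + 426.4 = 1817 kmol/h.

1820 kmol/h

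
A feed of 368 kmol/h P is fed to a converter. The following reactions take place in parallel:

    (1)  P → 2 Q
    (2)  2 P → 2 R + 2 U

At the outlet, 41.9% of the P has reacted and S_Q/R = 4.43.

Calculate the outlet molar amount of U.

48 kmol/h

Conversion of P: P consumed = 0.419 × 368 = 154.2 kmol/h = 1ξ₁ + 2ξ₂.
Selectivity: 2ξ₁ / (2ξ₂) = 4.43 → ξ₁ = 4.43 ξ₂.
Substitute: (1·4.43 + 2) ξ₂ = 154.2 → ξ₂ = 23.98 kmol/h, ξ₁ = 106.2 kmol/h.
Outlet amounts (n = n₀ + Σ ν·ξ):
  P: 368 − 1(106.2) − 2(23.98) = 213.8
  Q: 0 + 2(106.2) = 212.5
  R: 0 + 2(23.98) = 47.96
  U: 0 + 2(23.98) = 47.96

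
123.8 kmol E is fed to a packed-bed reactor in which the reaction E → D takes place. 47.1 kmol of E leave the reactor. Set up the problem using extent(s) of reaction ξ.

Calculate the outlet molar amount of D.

76.7 kmol

For E: n = n₀ − 1ξ → 47.1 = 123.8 − 1ξ, giving ξ = 76.7 kmol.
Outlet amounts (n = n₀ + ν ξ):
  E: 123.8 − 1(76.7) = 47.1
  D: 0 + 1(76.7) = 76.7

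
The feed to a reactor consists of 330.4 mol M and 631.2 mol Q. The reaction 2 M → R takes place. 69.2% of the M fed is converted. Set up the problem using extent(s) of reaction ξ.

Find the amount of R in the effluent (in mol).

114 mol

M reacted = 0.692 × 330.4 = 228.6 mol; ν_M = −2, so ξ = 228.6/2 = 114.3 mol.
Outlet amounts (n = n₀ + ν ξ):
  M: 330.4 − 2(114.3) = 101.8
  R: 0 + 1(114.3) = 114.3
  Q: 631.2 (inert)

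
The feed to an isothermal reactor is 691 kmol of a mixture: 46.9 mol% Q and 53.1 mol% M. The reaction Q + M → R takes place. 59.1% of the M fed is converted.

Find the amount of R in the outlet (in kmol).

217 kmol

M reacted = 0.591 × 366.9 = 216.9 kmol; ν_M = −1, so ξ = 216.9/1 = 216.9 kmol.
Outlet amounts (n = n₀ + ν ξ):
  Q: 324.1 − 1(216.9) = 107.2
  M: 366.9 − 1(216.9) = 150.1
  R: 0 + 1(216.9) = 216.9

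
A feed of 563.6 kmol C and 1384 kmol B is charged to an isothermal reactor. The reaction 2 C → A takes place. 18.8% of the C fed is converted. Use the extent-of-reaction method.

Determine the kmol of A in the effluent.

C reacted = 0.188 × 563.6 = 106 kmol; ν_C = −2, so ξ = 106/2 = 52.98 kmol.
Outlet amounts (n = n₀ + ν ξ):
  C: 563.6 − 2(52.98) = 457.6
  A: 0 + 1(52.98) = 52.98
  B: 1384 (inert)

53 kmol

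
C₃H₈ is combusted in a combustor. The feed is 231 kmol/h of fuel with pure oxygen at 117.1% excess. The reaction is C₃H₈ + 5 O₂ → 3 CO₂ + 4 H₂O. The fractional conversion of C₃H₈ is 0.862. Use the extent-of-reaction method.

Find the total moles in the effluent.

Stoichiometric O₂ = 5 × 231 = 1155 kmol/h; O₂ fed = 1155 × 2.171 = 2508 kmol/h.
Fuel reacted = 0.862 × 231 → ξ = 199.1 kmol/h.
Outlet (n = n₀ + ν ξ):
  C₃H₈: 231 − 1(199.1) = 31.88
  O₂: 2508 − 5(199.1) = 1512
  CO₂: 0 + 3(199.1) = 597.4
  H₂O: 0 + 4(199.1) = 796.5
Total out = 31.88 + 1512 + 597.4 + 796.5 = 2938 kmol/h.

2940 kmol/h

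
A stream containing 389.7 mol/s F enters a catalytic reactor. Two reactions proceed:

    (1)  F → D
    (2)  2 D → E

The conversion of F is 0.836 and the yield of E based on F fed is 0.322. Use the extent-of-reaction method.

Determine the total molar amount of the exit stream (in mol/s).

264 mol/s

Conversion of F: F consumed = 1ξ₁ = 0.836 × 389.7 → ξ₁ = 325.8 mol/s.
Yield of E: 1ξ₂ / 389.7 = 0.322 → ξ₂ = 125.5 mol/s.
Outlet amounts (n = n₀ + Σ ν·ξ):
  F: 389.7 − 1(325.8) = 63.91
  D: 0 + 1(325.8) − 2(125.5) = 74.82
  E: 0 + 1(125.5) = 125.5
Total out = 63.91 + 74.82 + 125.5 = 264.2 mol/s.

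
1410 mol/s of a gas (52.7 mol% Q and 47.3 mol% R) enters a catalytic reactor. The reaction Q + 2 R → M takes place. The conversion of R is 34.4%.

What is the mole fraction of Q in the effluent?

R reacted = 0.344 × 666.9 = 229.4 mol/s; ν_R = −2, so ξ = 229.4/2 = 114.7 mol/s.
Outlet amounts (n = n₀ + ν ξ):
  Q: 743.1 − 1(114.7) = 628.4
  R: 666.9 − 2(114.7) = 437.5
  M: 0 + 1(114.7) = 114.7
Total out = 1181 mol/s; y_Q = 628.4 / 1181 = 0.5322.

0.532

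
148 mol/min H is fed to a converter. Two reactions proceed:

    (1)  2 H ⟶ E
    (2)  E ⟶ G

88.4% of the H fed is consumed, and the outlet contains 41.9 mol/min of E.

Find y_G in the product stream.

0.285

Conversion of H: H consumed = 2ξ₁ = 0.884 × 148 → ξ₁ = 65.42 mol/min.
E balance: n_E = 0 + 1ξ₁ − 1ξ₂ = 41.9 → ξ₂ = (1·65.42 − 41.9)/1 = 23.52 mol/min.
Outlet amounts (n = n₀ + Σ ν·ξ):
  H: 148 − 2(65.42) = 17.17
  E: 0 + 1(65.42) − 1(23.52) = 41.9
  G: 0 + 1(23.52) = 23.52
Total out = 82.58 mol/min; y_G = 23.52 / 82.58 = 0.2848.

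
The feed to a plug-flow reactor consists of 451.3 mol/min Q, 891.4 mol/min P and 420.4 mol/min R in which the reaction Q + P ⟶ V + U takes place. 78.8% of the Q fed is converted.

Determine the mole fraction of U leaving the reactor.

Q reacted = 0.788 × 451.3 = 355.6 mol/min; ν_Q = −1, so ξ = 355.6/1 = 355.6 mol/min.
Outlet amounts (n = n₀ + ν ξ):
  Q: 451.3 − 1(355.6) = 95.68
  P: 891.4 − 1(355.6) = 535.8
  V: 0 + 1(355.6) = 355.6
  U: 0 + 1(355.6) = 355.6
  R: 420.4 (inert)
Total out = 1763 mol/min; y_U = 355.6 / 1763 = 0.2017.

0.202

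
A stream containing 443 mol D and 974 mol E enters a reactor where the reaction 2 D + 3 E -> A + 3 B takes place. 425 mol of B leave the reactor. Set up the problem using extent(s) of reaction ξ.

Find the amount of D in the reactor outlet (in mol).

For B: n = n₀ + 3ξ → 425 = 0 + 3ξ, giving ξ = 141.7 mol.
Outlet amounts (n = n₀ + ν ξ):
  D: 443 − 2(141.7) = 159.7
  E: 974 − 3(141.7) = 549
  A: 0 + 1(141.7) = 141.7
  B: 0 + 3(141.7) = 425

160 mol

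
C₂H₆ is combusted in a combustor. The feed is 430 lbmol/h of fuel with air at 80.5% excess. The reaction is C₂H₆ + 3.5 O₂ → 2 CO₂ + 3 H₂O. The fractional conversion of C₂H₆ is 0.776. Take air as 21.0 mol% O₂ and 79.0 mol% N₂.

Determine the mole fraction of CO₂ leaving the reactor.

Stoichiometric O₂ = 3.5 × 430 = 1505 lbmol/h; O₂ fed = 1505 × 1.805 = 2717 lbmol/h.
N₂ fed = 2717 × 79/21 = 10220 lbmol/h.
Fuel reacted = 0.776 × 430 → ξ = 333.7 lbmol/h.
Outlet (n = n₀ + ν ξ):
  C₂H₆: 430 − 1(333.7) = 96.32
  O₂: 2717 − 3.5(333.7) = 1549
  N₂: 10220 (inert)
  CO₂: 0 + 2(333.7) = 667.4
  H₂O: 0 + 3(333.7) = 1001
Total out = 13530 lbmol/h; y_CO₂ = 667.4 / 13530 = 0.04931.

0.0493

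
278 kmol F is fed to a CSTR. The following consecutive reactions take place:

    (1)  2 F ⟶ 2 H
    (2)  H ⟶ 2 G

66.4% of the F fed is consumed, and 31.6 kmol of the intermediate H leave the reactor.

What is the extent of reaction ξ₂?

ξ₂ = 153 kmol

Conversion of F: F consumed = 2ξ₁ = 0.664 × 278 → ξ₁ = 92.3 kmol.
H balance: n_H = 0 + 2ξ₁ − 1ξ₂ = 31.6 → ξ₂ = (2·92.3 − 31.6)/1 = 153 kmol.
Outlet amounts (n = n₀ + Σ ν·ξ):
  F: 278 − 2(92.3) = 93.41
  H: 0 + 2(92.3) − 1(153) = 31.6
  G: 0 + 2(153) = 306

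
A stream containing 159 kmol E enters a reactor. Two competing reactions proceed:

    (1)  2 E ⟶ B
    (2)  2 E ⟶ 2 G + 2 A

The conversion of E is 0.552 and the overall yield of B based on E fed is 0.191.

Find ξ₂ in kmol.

Yield of B: 1ξ₁ / 159 = 0.191 → ξ₁ = 30.37 kmol.
Conversion of E: 2ξ₁ + 2ξ₂ = 0.552 × 159 = 87.77 → ξ₂ = 13.52 kmol.
Outlet amounts (n = n₀ + Σ ν·ξ):
  E: 159 − 2(30.37) − 2(13.52) = 71.23
  B: 0 + 1(30.37) = 30.37
  G: 0 + 2(13.52) = 27.03
  A: 0 + 2(13.52) = 27.03

ξ₂ = 13.5 kmol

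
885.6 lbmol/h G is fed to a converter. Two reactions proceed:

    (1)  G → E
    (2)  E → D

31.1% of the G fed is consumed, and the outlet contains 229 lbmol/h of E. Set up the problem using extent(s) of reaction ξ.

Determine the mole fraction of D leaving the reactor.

Conversion of G: G consumed = 1ξ₁ = 0.311 × 885.6 → ξ₁ = 275.4 lbmol/h.
E balance: n_E = 0 + 1ξ₁ − 1ξ₂ = 229 → ξ₂ = (1·275.4 − 229)/1 = 46.42 lbmol/h.
Outlet amounts (n = n₀ + Σ ν·ξ):
  G: 885.6 − 1(275.4) = 610.2
  E: 0 + 1(275.4) − 1(46.42) = 229
  D: 0 + 1(46.42) = 46.42
Total out = 885.6 lbmol/h; y_D = 46.42 / 885.6 = 0.05242.

0.0524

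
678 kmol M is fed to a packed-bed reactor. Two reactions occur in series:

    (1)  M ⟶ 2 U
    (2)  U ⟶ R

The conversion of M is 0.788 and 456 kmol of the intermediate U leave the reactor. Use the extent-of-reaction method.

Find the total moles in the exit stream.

Conversion of M: M consumed = 1ξ₁ = 0.788 × 678 → ξ₁ = 534.3 kmol.
U balance: n_U = 0 + 2ξ₁ − 1ξ₂ = 456 → ξ₂ = (2·534.3 − 456)/1 = 612.5 kmol.
Outlet amounts (n = n₀ + Σ ν·ξ):
  M: 678 − 1(534.3) = 143.7
  U: 0 + 2(534.3) − 1(612.5) = 456
  R: 0 + 1(612.5) = 612.5
Total out = 143.7 + 456 + 612.5 = 1212 kmol.

1210 kmol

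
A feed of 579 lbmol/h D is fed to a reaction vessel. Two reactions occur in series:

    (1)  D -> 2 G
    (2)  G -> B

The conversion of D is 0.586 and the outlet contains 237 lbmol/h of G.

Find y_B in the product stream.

Conversion of D: D consumed = 1ξ₁ = 0.586 × 579 → ξ₁ = 339.3 lbmol/h.
G balance: n_G = 0 + 2ξ₁ − 1ξ₂ = 237 → ξ₂ = (2·339.3 − 237)/1 = 441.6 lbmol/h.
Outlet amounts (n = n₀ + Σ ν·ξ):
  D: 579 − 1(339.3) = 239.7
  G: 0 + 2(339.3) − 1(441.6) = 237
  B: 0 + 1(441.6) = 441.6
Total out = 918.3 lbmol/h; y_B = 441.6 / 918.3 = 0.4809.

0.481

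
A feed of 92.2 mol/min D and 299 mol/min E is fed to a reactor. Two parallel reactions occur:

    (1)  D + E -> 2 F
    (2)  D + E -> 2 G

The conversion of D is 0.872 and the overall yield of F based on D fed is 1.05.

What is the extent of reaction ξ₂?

ξ₂ = 32 mol/min

Yield of F: 2ξ₁ / 92.2 = 1.05 → ξ₁ = 48.41 mol/min.
Conversion of D: 1ξ₁ + 1ξ₂ = 0.872 × 92.2 = 80.4 → ξ₂ = 31.99 mol/min.
Outlet amounts (n = n₀ + Σ ν·ξ):
  D: 92.2 − 1(48.41) − 1(31.99) = 11.8
  E: 299 − 1(48.41) − 1(31.99) = 218.6
  F: 0 + 2(48.41) = 96.81
  G: 0 + 2(31.99) = 63.99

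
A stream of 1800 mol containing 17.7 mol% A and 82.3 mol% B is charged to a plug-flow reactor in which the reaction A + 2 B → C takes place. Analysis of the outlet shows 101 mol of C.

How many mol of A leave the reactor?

218 mol

For C: n = n₀ + 1ξ → 101 = 0 + 1ξ, giving ξ = 101 mol.
Outlet amounts (n = n₀ + ν ξ):
  A: 318.6 − 1(101) = 217.6
  B: 1481 − 2(101) = 1279
  C: 0 + 1(101) = 101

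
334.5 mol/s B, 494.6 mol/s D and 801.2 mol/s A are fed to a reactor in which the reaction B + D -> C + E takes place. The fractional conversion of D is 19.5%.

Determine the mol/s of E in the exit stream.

D reacted = 0.195 × 494.6 = 96.45 mol/s; ν_D = −1, so ξ = 96.45/1 = 96.45 mol/s.
Outlet amounts (n = n₀ + ν ξ):
  B: 334.5 − 1(96.45) = 238.1
  D: 494.6 − 1(96.45) = 398.2
  C: 0 + 1(96.45) = 96.45
  E: 0 + 1(96.45) = 96.45
  A: 801.2 (inert)

96.4 mol/s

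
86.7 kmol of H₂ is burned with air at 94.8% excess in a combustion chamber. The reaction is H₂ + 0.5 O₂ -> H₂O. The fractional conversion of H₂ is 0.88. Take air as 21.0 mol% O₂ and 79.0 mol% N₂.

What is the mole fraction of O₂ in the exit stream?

Stoichiometric O₂ = 0.5 × 86.7 = 43.35 kmol; O₂ fed = 43.35 × 1.948 = 84.45 kmol.
N₂ fed = 84.45 × 79/21 = 317.7 kmol.
Fuel reacted = 0.88 × 86.7 → ξ = 76.3 kmol.
Outlet (n = n₀ + ν ξ):
  H₂: 86.7 − 1(76.3) = 10.4
  O₂: 84.45 − 0.5(76.3) = 46.3
  N₂: 317.7 (inert)
  H₂O: 0 + 1(76.3) = 76.3
Total out = 450.7 kmol; y_O₂ = 46.3 / 450.7 = 0.1027.

0.103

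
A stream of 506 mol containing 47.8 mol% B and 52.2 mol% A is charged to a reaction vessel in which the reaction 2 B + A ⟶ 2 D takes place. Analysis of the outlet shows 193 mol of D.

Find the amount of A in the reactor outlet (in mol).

168 mol

For D: n = n₀ + 2ξ → 193 = 0 + 2ξ, giving ξ = 96.5 mol.
Outlet amounts (n = n₀ + ν ξ):
  B: 241.9 − 2(96.5) = 48.87
  A: 264.1 − 1(96.5) = 167.6
  D: 0 + 2(96.5) = 193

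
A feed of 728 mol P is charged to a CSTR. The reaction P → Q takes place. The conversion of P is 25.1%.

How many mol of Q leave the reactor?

P reacted = 0.251 × 728 = 182.7 mol; ν_P = −1, so ξ = 182.7/1 = 182.7 mol.
Outlet amounts (n = n₀ + ν ξ):
  P: 728 − 1(182.7) = 545.3
  Q: 0 + 1(182.7) = 182.7

183 mol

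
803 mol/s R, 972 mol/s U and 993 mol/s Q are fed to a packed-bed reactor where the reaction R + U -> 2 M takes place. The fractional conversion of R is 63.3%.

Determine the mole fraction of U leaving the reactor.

0.168

R reacted = 0.633 × 803 = 508.3 mol/s; ν_R = −1, so ξ = 508.3/1 = 508.3 mol/s.
Outlet amounts (n = n₀ + ν ξ):
  R: 803 − 1(508.3) = 294.7
  U: 972 − 1(508.3) = 463.7
  M: 0 + 2(508.3) = 1017
  Q: 993 (inert)
Total out = 2768 mol/s; y_U = 463.7 / 2768 = 0.1675.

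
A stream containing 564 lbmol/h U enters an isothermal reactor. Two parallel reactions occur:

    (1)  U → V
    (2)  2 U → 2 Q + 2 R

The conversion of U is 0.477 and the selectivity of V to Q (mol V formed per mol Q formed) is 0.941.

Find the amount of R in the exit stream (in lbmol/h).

Conversion of U: U consumed = 0.477 × 564 = 269 lbmol/h = 1ξ₁ + 2ξ₂.
Selectivity: 1ξ₁ / (2ξ₂) = 0.941 → ξ₁ = 1.882 ξ₂.
Substitute: (1·1.882 + 2) ξ₂ = 269 → ξ₂ = 69.3 lbmol/h, ξ₁ = 130.4 lbmol/h.
Outlet amounts (n = n₀ + Σ ν·ξ):
  U: 564 − 1(130.4) − 2(69.3) = 295
  V: 0 + 1(130.4) = 130.4
  Q: 0 + 2(69.3) = 138.6
  R: 0 + 2(69.3) = 138.6

139 lbmol/h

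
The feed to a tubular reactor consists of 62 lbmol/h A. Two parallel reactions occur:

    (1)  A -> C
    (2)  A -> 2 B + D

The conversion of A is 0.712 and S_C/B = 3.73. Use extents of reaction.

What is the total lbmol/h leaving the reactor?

Conversion of A: A consumed = 0.712 × 62 = 44.14 lbmol/h = 1ξ₁ + 1ξ₂.
Selectivity: 1ξ₁ / (2ξ₂) = 3.73 → ξ₁ = 7.46 ξ₂.
Substitute: (1·7.46 + 1) ξ₂ = 44.14 → ξ₂ = 5.218 lbmol/h, ξ₁ = 38.93 lbmol/h.
Outlet amounts (n = n₀ + Σ ν·ξ):
  A: 62 − 1(38.93) − 1(5.218) = 17.86
  C: 0 + 1(38.93) = 38.93
  B: 0 + 2(5.218) = 10.44
  D: 0 + 1(5.218) = 5.218
Total out = 17.86 + 38.93 + 10.44 + 5.218 = 72.44 lbmol/h.

72.4 lbmol/h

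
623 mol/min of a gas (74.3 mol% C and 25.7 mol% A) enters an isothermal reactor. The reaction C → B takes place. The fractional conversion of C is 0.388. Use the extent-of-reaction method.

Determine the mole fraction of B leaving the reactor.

0.288

C reacted = 0.388 × 462.9 = 179.6 mol/min; ν_C = −1, so ξ = 179.6/1 = 179.6 mol/min.
Outlet amounts (n = n₀ + ν ξ):
  C: 462.9 − 1(179.6) = 283.3
  B: 0 + 1(179.6) = 179.6
  A: 160.1 (inert)
Total out = 623 mol/min; y_B = 179.6 / 623 = 0.2883.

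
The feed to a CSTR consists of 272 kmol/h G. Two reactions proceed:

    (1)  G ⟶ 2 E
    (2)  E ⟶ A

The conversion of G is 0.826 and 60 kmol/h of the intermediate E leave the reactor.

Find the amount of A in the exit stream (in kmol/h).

389 kmol/h

Conversion of G: G consumed = 1ξ₁ = 0.826 × 272 → ξ₁ = 224.7 kmol/h.
E balance: n_E = 0 + 2ξ₁ − 1ξ₂ = 60 → ξ₂ = (2·224.7 − 60)/1 = 389.3 kmol/h.
Outlet amounts (n = n₀ + Σ ν·ξ):
  G: 272 − 1(224.7) = 47.33
  E: 0 + 2(224.7) − 1(389.3) = 60
  A: 0 + 1(389.3) = 389.3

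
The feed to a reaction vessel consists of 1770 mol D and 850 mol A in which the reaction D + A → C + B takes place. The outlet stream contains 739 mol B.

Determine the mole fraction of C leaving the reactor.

For B: n = n₀ + 1ξ → 739 = 0 + 1ξ, giving ξ = 739 mol.
Outlet amounts (n = n₀ + ν ξ):
  D: 1770 − 1(739) = 1031
  A: 850 − 1(739) = 111
  C: 0 + 1(739) = 739
  B: 0 + 1(739) = 739
Total out = 2620 mol; y_C = 739 / 2620 = 0.2821.

0.282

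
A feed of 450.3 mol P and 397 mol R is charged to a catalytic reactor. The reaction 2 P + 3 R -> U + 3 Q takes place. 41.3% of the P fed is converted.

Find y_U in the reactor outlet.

P reacted = 0.413 × 450.3 = 186 mol; ν_P = −2, so ξ = 186/2 = 92.99 mol.
Outlet amounts (n = n₀ + ν ξ):
  P: 450.3 − 2(92.99) = 264.3
  R: 397 − 3(92.99) = 118
  U: 0 + 1(92.99) = 92.99
  Q: 0 + 3(92.99) = 279
Total out = 754.3 mol; y_U = 92.99 / 754.3 = 0.1233.

0.123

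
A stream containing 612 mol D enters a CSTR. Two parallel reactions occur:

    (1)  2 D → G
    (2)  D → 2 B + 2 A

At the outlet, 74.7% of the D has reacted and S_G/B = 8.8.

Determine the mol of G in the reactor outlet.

Conversion of D: D consumed = 0.747 × 612 = 457.2 mol = 2ξ₁ + 1ξ₂.
Selectivity: 1ξ₁ / (2ξ₂) = 8.8 → ξ₁ = 17.6 ξ₂.
Substitute: (2·17.6 + 1) ξ₂ = 457.2 → ξ₂ = 12.63 mol, ξ₁ = 222.3 mol.
Outlet amounts (n = n₀ + Σ ν·ξ):
  D: 612 − 2(222.3) − 1(12.63) = 154.8
  G: 0 + 1(222.3) = 222.3
  B: 0 + 2(12.63) = 25.26
  A: 0 + 2(12.63) = 25.26

222 mol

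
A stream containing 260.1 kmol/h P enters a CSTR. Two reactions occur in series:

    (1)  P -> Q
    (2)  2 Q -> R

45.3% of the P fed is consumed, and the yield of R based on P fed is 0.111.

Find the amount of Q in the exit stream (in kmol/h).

Conversion of P: P consumed = 1ξ₁ = 0.453 × 260.1 → ξ₁ = 117.8 kmol/h.
Yield of R: 1ξ₂ / 260.1 = 0.111 → ξ₂ = 28.87 kmol/h.
Outlet amounts (n = n₀ + Σ ν·ξ):
  P: 260.1 − 1(117.8) = 142.3
  Q: 0 + 1(117.8) − 2(28.87) = 60.08
  R: 0 + 1(28.87) = 28.87

60.1 kmol/h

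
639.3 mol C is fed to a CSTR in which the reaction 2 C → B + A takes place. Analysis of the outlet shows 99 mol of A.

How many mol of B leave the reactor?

For A: n = n₀ + 1ξ → 99 = 0 + 1ξ, giving ξ = 99 mol.
Outlet amounts (n = n₀ + ν ξ):
  C: 639.3 − 2(99) = 441.3
  B: 0 + 1(99) = 99
  A: 0 + 1(99) = 99

99 mol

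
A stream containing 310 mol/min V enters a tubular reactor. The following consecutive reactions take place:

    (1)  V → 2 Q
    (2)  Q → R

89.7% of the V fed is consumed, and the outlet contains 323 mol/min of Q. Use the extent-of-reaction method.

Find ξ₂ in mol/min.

ξ₂ = 233 mol/min

Conversion of V: V consumed = 1ξ₁ = 0.897 × 310 → ξ₁ = 278.1 mol/min.
Q balance: n_Q = 0 + 2ξ₁ − 1ξ₂ = 323 → ξ₂ = (2·278.1 − 323)/1 = 233.1 mol/min.
Outlet amounts (n = n₀ + Σ ν·ξ):
  V: 310 − 1(278.1) = 31.93
  Q: 0 + 2(278.1) − 1(233.1) = 323
  R: 0 + 1(233.1) = 233.1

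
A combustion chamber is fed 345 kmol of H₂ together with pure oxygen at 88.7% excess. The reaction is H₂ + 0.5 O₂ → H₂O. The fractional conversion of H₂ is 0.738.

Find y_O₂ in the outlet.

0.365

Stoichiometric O₂ = 0.5 × 345 = 172.5 kmol; O₂ fed = 172.5 × 1.887 = 325.5 kmol.
Fuel reacted = 0.738 × 345 → ξ = 254.6 kmol.
Outlet (n = n₀ + ν ξ):
  H₂: 345 − 1(254.6) = 90.39
  O₂: 325.5 − 0.5(254.6) = 198.2
  H₂O: 0 + 1(254.6) = 254.6
Total out = 543.2 kmol; y_O₂ = 198.2 / 543.2 = 0.3649.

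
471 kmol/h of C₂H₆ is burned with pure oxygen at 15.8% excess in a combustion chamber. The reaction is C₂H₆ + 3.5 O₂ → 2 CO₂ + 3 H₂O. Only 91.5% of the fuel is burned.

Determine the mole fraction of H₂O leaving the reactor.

Stoichiometric O₂ = 3.5 × 471 = 1648 kmol/h; O₂ fed = 1648 × 1.158 = 1909 kmol/h.
Fuel reacted = 0.915 × 471 → ξ = 431 kmol/h.
Outlet (n = n₀ + ν ξ):
  C₂H₆: 471 − 1(431) = 40.03
  O₂: 1909 − 3.5(431) = 400.6
  CO₂: 0 + 2(431) = 861.9
  H₂O: 0 + 3(431) = 1293
Total out = 2595 kmol/h; y_H₂O = 1293 / 2595 = 0.4981.

0.498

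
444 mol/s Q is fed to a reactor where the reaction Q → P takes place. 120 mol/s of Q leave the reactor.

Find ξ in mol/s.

ξ = 324 mol/s

For Q: n = n₀ − 1ξ → 120 = 444 − 1ξ, giving ξ = 324 mol/s.
Outlet amounts (n = n₀ + ν ξ):
  Q: 444 − 1(324) = 120
  P: 0 + 1(324) = 324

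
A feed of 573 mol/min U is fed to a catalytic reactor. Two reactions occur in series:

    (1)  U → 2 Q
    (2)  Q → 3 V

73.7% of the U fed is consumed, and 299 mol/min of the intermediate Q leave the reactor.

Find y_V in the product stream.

Conversion of U: U consumed = 1ξ₁ = 0.737 × 573 → ξ₁ = 422.3 mol/min.
Q balance: n_Q = 0 + 2ξ₁ − 1ξ₂ = 299 → ξ₂ = (2·422.3 − 299)/1 = 545.6 mol/min.
Outlet amounts (n = n₀ + Σ ν·ξ):
  U: 573 − 1(422.3) = 150.7
  Q: 0 + 2(422.3) − 1(545.6) = 299
  V: 0 + 3(545.6) = 1637
Total out = 2087 mol/min; y_V = 1637 / 2087 = 0.7845.

0.784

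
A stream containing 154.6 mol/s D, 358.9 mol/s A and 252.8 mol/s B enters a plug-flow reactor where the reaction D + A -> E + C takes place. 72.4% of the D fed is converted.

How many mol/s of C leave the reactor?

112 mol/s

D reacted = 0.724 × 154.6 = 111.9 mol/s; ν_D = −1, so ξ = 111.9/1 = 111.9 mol/s.
Outlet amounts (n = n₀ + ν ξ):
  D: 154.6 − 1(111.9) = 42.67
  A: 358.9 − 1(111.9) = 247
  E: 0 + 1(111.9) = 111.9
  C: 0 + 1(111.9) = 111.9
  B: 252.8 (inert)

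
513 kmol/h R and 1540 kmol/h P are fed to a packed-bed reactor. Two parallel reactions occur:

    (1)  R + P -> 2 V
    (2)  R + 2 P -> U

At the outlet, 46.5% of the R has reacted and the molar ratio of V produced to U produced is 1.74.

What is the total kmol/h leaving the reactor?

Conversion of R: R consumed = 0.465 × 513 = 238.5 kmol/h = 1ξ₁ + 1ξ₂.
Selectivity: 2ξ₁ / (1ξ₂) = 1.74 → ξ₁ = 0.87 ξ₂.
Substitute: (1·0.87 + 1) ξ₂ = 238.5 → ξ₂ = 127.6 kmol/h, ξ₁ = 111 kmol/h.
Outlet amounts (n = n₀ + Σ ν·ξ):
  R: 513 − 1(111) − 1(127.6) = 274.5
  P: 1540 − 1(111) − 2(127.6) = 1174
  V: 0 + 2(111) = 222
  U: 0 + 1(127.6) = 127.6
Total out = 274.5 + 1174 + 222 + 127.6 = 1798 kmol/h.

1800 kmol/h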